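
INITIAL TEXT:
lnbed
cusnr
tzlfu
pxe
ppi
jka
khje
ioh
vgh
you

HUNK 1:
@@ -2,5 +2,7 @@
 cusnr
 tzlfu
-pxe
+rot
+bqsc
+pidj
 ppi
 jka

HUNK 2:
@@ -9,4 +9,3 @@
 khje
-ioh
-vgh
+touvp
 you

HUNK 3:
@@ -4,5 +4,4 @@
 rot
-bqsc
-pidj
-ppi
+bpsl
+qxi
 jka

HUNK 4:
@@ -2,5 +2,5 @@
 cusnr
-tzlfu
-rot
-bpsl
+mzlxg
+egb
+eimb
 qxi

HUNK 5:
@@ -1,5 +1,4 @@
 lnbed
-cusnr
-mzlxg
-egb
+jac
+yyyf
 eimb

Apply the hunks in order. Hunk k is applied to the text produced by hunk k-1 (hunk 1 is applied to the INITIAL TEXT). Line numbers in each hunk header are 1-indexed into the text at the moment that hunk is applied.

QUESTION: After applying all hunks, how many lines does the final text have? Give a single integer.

Hunk 1: at line 2 remove [pxe] add [rot,bqsc,pidj] -> 12 lines: lnbed cusnr tzlfu rot bqsc pidj ppi jka khje ioh vgh you
Hunk 2: at line 9 remove [ioh,vgh] add [touvp] -> 11 lines: lnbed cusnr tzlfu rot bqsc pidj ppi jka khje touvp you
Hunk 3: at line 4 remove [bqsc,pidj,ppi] add [bpsl,qxi] -> 10 lines: lnbed cusnr tzlfu rot bpsl qxi jka khje touvp you
Hunk 4: at line 2 remove [tzlfu,rot,bpsl] add [mzlxg,egb,eimb] -> 10 lines: lnbed cusnr mzlxg egb eimb qxi jka khje touvp you
Hunk 5: at line 1 remove [cusnr,mzlxg,egb] add [jac,yyyf] -> 9 lines: lnbed jac yyyf eimb qxi jka khje touvp you
Final line count: 9

Answer: 9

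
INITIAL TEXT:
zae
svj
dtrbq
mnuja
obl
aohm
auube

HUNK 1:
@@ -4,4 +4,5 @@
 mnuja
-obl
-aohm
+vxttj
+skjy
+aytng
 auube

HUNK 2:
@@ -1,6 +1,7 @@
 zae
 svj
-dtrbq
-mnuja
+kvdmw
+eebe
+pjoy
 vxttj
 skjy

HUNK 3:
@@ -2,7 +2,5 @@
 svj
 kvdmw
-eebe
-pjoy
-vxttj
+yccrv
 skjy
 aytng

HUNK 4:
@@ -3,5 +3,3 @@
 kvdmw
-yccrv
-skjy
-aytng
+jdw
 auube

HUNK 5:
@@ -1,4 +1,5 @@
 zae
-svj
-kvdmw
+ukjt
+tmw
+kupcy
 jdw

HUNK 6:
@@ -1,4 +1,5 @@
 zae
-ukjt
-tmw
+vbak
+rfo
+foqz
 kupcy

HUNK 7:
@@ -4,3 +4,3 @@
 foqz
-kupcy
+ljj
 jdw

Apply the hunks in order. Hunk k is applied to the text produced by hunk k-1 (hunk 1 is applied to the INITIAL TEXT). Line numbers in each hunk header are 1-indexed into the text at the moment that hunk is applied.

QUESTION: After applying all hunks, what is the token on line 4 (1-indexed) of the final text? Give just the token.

Answer: foqz

Derivation:
Hunk 1: at line 4 remove [obl,aohm] add [vxttj,skjy,aytng] -> 8 lines: zae svj dtrbq mnuja vxttj skjy aytng auube
Hunk 2: at line 1 remove [dtrbq,mnuja] add [kvdmw,eebe,pjoy] -> 9 lines: zae svj kvdmw eebe pjoy vxttj skjy aytng auube
Hunk 3: at line 2 remove [eebe,pjoy,vxttj] add [yccrv] -> 7 lines: zae svj kvdmw yccrv skjy aytng auube
Hunk 4: at line 3 remove [yccrv,skjy,aytng] add [jdw] -> 5 lines: zae svj kvdmw jdw auube
Hunk 5: at line 1 remove [svj,kvdmw] add [ukjt,tmw,kupcy] -> 6 lines: zae ukjt tmw kupcy jdw auube
Hunk 6: at line 1 remove [ukjt,tmw] add [vbak,rfo,foqz] -> 7 lines: zae vbak rfo foqz kupcy jdw auube
Hunk 7: at line 4 remove [kupcy] add [ljj] -> 7 lines: zae vbak rfo foqz ljj jdw auube
Final line 4: foqz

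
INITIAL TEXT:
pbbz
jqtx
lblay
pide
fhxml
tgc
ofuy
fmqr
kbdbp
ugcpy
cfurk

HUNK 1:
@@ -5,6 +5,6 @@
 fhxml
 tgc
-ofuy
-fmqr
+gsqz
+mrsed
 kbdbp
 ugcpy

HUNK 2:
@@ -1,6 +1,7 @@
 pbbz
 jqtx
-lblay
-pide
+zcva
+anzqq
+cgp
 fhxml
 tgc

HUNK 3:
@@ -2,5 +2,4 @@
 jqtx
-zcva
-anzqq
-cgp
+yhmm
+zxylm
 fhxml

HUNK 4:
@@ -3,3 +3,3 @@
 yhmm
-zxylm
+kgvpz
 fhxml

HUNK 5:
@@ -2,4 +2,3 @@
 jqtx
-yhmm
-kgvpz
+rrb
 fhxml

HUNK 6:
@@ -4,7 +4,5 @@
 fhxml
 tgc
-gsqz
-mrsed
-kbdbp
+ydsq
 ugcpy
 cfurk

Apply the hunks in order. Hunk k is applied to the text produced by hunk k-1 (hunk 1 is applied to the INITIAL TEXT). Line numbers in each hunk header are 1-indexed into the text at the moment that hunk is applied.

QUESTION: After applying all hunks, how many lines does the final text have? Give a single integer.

Hunk 1: at line 5 remove [ofuy,fmqr] add [gsqz,mrsed] -> 11 lines: pbbz jqtx lblay pide fhxml tgc gsqz mrsed kbdbp ugcpy cfurk
Hunk 2: at line 1 remove [lblay,pide] add [zcva,anzqq,cgp] -> 12 lines: pbbz jqtx zcva anzqq cgp fhxml tgc gsqz mrsed kbdbp ugcpy cfurk
Hunk 3: at line 2 remove [zcva,anzqq,cgp] add [yhmm,zxylm] -> 11 lines: pbbz jqtx yhmm zxylm fhxml tgc gsqz mrsed kbdbp ugcpy cfurk
Hunk 4: at line 3 remove [zxylm] add [kgvpz] -> 11 lines: pbbz jqtx yhmm kgvpz fhxml tgc gsqz mrsed kbdbp ugcpy cfurk
Hunk 5: at line 2 remove [yhmm,kgvpz] add [rrb] -> 10 lines: pbbz jqtx rrb fhxml tgc gsqz mrsed kbdbp ugcpy cfurk
Hunk 6: at line 4 remove [gsqz,mrsed,kbdbp] add [ydsq] -> 8 lines: pbbz jqtx rrb fhxml tgc ydsq ugcpy cfurk
Final line count: 8

Answer: 8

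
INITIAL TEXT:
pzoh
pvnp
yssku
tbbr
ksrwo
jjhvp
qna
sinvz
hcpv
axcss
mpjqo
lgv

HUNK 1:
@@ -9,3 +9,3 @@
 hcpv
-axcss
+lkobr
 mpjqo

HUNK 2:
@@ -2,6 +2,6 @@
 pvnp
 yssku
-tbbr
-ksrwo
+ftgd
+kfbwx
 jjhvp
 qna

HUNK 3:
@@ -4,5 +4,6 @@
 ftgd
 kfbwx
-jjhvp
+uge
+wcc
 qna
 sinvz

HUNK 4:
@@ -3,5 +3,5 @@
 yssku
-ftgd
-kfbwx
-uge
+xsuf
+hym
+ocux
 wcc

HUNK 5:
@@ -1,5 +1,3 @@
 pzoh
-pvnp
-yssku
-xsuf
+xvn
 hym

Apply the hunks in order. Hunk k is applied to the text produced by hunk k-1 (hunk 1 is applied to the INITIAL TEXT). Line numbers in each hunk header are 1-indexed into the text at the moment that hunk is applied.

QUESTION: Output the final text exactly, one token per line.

Hunk 1: at line 9 remove [axcss] add [lkobr] -> 12 lines: pzoh pvnp yssku tbbr ksrwo jjhvp qna sinvz hcpv lkobr mpjqo lgv
Hunk 2: at line 2 remove [tbbr,ksrwo] add [ftgd,kfbwx] -> 12 lines: pzoh pvnp yssku ftgd kfbwx jjhvp qna sinvz hcpv lkobr mpjqo lgv
Hunk 3: at line 4 remove [jjhvp] add [uge,wcc] -> 13 lines: pzoh pvnp yssku ftgd kfbwx uge wcc qna sinvz hcpv lkobr mpjqo lgv
Hunk 4: at line 3 remove [ftgd,kfbwx,uge] add [xsuf,hym,ocux] -> 13 lines: pzoh pvnp yssku xsuf hym ocux wcc qna sinvz hcpv lkobr mpjqo lgv
Hunk 5: at line 1 remove [pvnp,yssku,xsuf] add [xvn] -> 11 lines: pzoh xvn hym ocux wcc qna sinvz hcpv lkobr mpjqo lgv

Answer: pzoh
xvn
hym
ocux
wcc
qna
sinvz
hcpv
lkobr
mpjqo
lgv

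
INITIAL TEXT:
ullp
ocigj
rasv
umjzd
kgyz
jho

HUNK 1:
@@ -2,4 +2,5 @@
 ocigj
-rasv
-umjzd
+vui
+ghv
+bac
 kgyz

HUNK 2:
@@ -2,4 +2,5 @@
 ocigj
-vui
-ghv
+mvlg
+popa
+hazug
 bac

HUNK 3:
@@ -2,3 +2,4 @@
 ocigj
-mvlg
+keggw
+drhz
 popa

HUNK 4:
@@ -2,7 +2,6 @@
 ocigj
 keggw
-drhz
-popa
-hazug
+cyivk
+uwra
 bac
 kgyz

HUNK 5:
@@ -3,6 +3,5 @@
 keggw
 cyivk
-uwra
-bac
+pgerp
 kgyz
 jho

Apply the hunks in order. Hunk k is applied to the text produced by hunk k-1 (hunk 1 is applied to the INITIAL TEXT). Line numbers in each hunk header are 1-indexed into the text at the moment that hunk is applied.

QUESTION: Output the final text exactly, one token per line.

Answer: ullp
ocigj
keggw
cyivk
pgerp
kgyz
jho

Derivation:
Hunk 1: at line 2 remove [rasv,umjzd] add [vui,ghv,bac] -> 7 lines: ullp ocigj vui ghv bac kgyz jho
Hunk 2: at line 2 remove [vui,ghv] add [mvlg,popa,hazug] -> 8 lines: ullp ocigj mvlg popa hazug bac kgyz jho
Hunk 3: at line 2 remove [mvlg] add [keggw,drhz] -> 9 lines: ullp ocigj keggw drhz popa hazug bac kgyz jho
Hunk 4: at line 2 remove [drhz,popa,hazug] add [cyivk,uwra] -> 8 lines: ullp ocigj keggw cyivk uwra bac kgyz jho
Hunk 5: at line 3 remove [uwra,bac] add [pgerp] -> 7 lines: ullp ocigj keggw cyivk pgerp kgyz jho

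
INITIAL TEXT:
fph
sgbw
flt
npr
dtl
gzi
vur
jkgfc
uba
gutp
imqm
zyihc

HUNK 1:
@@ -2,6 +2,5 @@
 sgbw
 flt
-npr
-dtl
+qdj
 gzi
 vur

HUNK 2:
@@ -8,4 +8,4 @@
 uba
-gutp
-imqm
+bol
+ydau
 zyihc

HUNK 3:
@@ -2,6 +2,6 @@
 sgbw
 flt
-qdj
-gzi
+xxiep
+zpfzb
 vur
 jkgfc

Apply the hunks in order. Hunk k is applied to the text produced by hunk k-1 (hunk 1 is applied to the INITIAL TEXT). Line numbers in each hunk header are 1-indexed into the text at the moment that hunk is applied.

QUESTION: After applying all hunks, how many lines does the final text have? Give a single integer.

Answer: 11

Derivation:
Hunk 1: at line 2 remove [npr,dtl] add [qdj] -> 11 lines: fph sgbw flt qdj gzi vur jkgfc uba gutp imqm zyihc
Hunk 2: at line 8 remove [gutp,imqm] add [bol,ydau] -> 11 lines: fph sgbw flt qdj gzi vur jkgfc uba bol ydau zyihc
Hunk 3: at line 2 remove [qdj,gzi] add [xxiep,zpfzb] -> 11 lines: fph sgbw flt xxiep zpfzb vur jkgfc uba bol ydau zyihc
Final line count: 11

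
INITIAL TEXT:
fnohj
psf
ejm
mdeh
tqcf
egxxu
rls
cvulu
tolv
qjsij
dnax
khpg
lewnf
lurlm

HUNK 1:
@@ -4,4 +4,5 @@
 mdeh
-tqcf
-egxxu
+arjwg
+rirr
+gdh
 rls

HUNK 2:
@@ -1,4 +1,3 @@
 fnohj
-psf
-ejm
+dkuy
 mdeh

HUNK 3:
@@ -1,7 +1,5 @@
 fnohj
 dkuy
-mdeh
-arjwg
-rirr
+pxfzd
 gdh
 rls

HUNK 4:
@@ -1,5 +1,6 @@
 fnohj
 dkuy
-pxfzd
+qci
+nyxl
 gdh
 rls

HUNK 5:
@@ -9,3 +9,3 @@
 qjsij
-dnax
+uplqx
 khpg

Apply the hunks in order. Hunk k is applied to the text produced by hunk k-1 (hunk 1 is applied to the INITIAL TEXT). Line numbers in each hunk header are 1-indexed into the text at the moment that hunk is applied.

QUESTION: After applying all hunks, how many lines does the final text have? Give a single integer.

Hunk 1: at line 4 remove [tqcf,egxxu] add [arjwg,rirr,gdh] -> 15 lines: fnohj psf ejm mdeh arjwg rirr gdh rls cvulu tolv qjsij dnax khpg lewnf lurlm
Hunk 2: at line 1 remove [psf,ejm] add [dkuy] -> 14 lines: fnohj dkuy mdeh arjwg rirr gdh rls cvulu tolv qjsij dnax khpg lewnf lurlm
Hunk 3: at line 1 remove [mdeh,arjwg,rirr] add [pxfzd] -> 12 lines: fnohj dkuy pxfzd gdh rls cvulu tolv qjsij dnax khpg lewnf lurlm
Hunk 4: at line 1 remove [pxfzd] add [qci,nyxl] -> 13 lines: fnohj dkuy qci nyxl gdh rls cvulu tolv qjsij dnax khpg lewnf lurlm
Hunk 5: at line 9 remove [dnax] add [uplqx] -> 13 lines: fnohj dkuy qci nyxl gdh rls cvulu tolv qjsij uplqx khpg lewnf lurlm
Final line count: 13

Answer: 13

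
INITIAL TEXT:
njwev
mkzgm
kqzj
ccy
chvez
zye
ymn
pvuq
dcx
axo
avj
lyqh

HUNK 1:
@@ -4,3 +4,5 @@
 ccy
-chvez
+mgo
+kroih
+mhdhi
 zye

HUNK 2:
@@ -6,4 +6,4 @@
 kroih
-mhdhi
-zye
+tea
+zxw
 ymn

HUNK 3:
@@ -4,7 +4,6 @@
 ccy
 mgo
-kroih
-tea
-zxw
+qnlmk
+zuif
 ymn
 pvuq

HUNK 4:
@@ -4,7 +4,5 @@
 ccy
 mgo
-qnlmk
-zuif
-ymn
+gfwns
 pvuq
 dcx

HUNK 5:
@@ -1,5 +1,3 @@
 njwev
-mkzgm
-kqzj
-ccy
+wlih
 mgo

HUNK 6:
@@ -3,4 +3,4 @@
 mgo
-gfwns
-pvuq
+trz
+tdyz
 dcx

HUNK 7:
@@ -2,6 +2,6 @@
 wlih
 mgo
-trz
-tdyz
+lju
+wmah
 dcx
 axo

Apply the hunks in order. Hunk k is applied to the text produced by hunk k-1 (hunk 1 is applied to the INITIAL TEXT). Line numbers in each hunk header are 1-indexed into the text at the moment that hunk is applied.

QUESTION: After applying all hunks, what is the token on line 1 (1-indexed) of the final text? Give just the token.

Hunk 1: at line 4 remove [chvez] add [mgo,kroih,mhdhi] -> 14 lines: njwev mkzgm kqzj ccy mgo kroih mhdhi zye ymn pvuq dcx axo avj lyqh
Hunk 2: at line 6 remove [mhdhi,zye] add [tea,zxw] -> 14 lines: njwev mkzgm kqzj ccy mgo kroih tea zxw ymn pvuq dcx axo avj lyqh
Hunk 3: at line 4 remove [kroih,tea,zxw] add [qnlmk,zuif] -> 13 lines: njwev mkzgm kqzj ccy mgo qnlmk zuif ymn pvuq dcx axo avj lyqh
Hunk 4: at line 4 remove [qnlmk,zuif,ymn] add [gfwns] -> 11 lines: njwev mkzgm kqzj ccy mgo gfwns pvuq dcx axo avj lyqh
Hunk 5: at line 1 remove [mkzgm,kqzj,ccy] add [wlih] -> 9 lines: njwev wlih mgo gfwns pvuq dcx axo avj lyqh
Hunk 6: at line 3 remove [gfwns,pvuq] add [trz,tdyz] -> 9 lines: njwev wlih mgo trz tdyz dcx axo avj lyqh
Hunk 7: at line 2 remove [trz,tdyz] add [lju,wmah] -> 9 lines: njwev wlih mgo lju wmah dcx axo avj lyqh
Final line 1: njwev

Answer: njwev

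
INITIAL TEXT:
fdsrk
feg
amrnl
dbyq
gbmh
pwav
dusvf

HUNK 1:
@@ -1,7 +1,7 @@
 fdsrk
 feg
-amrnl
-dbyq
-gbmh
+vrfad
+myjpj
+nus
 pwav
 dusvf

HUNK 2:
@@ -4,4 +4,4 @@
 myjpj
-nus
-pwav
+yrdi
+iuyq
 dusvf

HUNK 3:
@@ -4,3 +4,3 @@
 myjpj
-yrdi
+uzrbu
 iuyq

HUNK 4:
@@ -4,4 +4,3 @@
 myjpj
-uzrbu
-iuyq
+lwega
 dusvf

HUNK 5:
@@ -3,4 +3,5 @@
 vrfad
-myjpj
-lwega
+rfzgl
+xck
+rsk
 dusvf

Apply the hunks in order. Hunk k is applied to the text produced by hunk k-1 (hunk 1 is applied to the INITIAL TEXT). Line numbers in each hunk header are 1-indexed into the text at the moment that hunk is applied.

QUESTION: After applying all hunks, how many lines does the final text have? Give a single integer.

Answer: 7

Derivation:
Hunk 1: at line 1 remove [amrnl,dbyq,gbmh] add [vrfad,myjpj,nus] -> 7 lines: fdsrk feg vrfad myjpj nus pwav dusvf
Hunk 2: at line 4 remove [nus,pwav] add [yrdi,iuyq] -> 7 lines: fdsrk feg vrfad myjpj yrdi iuyq dusvf
Hunk 3: at line 4 remove [yrdi] add [uzrbu] -> 7 lines: fdsrk feg vrfad myjpj uzrbu iuyq dusvf
Hunk 4: at line 4 remove [uzrbu,iuyq] add [lwega] -> 6 lines: fdsrk feg vrfad myjpj lwega dusvf
Hunk 5: at line 3 remove [myjpj,lwega] add [rfzgl,xck,rsk] -> 7 lines: fdsrk feg vrfad rfzgl xck rsk dusvf
Final line count: 7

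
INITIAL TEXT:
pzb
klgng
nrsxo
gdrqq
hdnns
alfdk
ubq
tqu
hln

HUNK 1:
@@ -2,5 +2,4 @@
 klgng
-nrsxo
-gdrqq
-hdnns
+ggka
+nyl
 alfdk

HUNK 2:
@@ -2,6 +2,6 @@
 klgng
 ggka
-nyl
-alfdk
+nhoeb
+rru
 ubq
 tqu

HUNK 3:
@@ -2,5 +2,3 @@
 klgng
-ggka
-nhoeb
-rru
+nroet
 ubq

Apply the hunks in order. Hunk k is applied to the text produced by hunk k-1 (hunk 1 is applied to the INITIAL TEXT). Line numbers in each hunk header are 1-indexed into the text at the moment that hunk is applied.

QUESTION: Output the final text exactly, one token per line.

Hunk 1: at line 2 remove [nrsxo,gdrqq,hdnns] add [ggka,nyl] -> 8 lines: pzb klgng ggka nyl alfdk ubq tqu hln
Hunk 2: at line 2 remove [nyl,alfdk] add [nhoeb,rru] -> 8 lines: pzb klgng ggka nhoeb rru ubq tqu hln
Hunk 3: at line 2 remove [ggka,nhoeb,rru] add [nroet] -> 6 lines: pzb klgng nroet ubq tqu hln

Answer: pzb
klgng
nroet
ubq
tqu
hln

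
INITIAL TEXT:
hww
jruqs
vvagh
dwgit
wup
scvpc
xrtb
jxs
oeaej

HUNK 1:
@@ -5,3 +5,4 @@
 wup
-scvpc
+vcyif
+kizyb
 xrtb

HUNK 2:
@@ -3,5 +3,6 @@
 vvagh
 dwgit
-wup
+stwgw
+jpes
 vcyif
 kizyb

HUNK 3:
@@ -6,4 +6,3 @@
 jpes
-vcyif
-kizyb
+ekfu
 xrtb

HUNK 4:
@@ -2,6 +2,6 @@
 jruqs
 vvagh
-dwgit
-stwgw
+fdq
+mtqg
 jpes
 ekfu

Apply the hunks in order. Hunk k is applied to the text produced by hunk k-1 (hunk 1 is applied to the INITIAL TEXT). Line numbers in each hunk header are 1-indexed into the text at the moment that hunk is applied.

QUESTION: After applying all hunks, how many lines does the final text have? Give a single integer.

Answer: 10

Derivation:
Hunk 1: at line 5 remove [scvpc] add [vcyif,kizyb] -> 10 lines: hww jruqs vvagh dwgit wup vcyif kizyb xrtb jxs oeaej
Hunk 2: at line 3 remove [wup] add [stwgw,jpes] -> 11 lines: hww jruqs vvagh dwgit stwgw jpes vcyif kizyb xrtb jxs oeaej
Hunk 3: at line 6 remove [vcyif,kizyb] add [ekfu] -> 10 lines: hww jruqs vvagh dwgit stwgw jpes ekfu xrtb jxs oeaej
Hunk 4: at line 2 remove [dwgit,stwgw] add [fdq,mtqg] -> 10 lines: hww jruqs vvagh fdq mtqg jpes ekfu xrtb jxs oeaej
Final line count: 10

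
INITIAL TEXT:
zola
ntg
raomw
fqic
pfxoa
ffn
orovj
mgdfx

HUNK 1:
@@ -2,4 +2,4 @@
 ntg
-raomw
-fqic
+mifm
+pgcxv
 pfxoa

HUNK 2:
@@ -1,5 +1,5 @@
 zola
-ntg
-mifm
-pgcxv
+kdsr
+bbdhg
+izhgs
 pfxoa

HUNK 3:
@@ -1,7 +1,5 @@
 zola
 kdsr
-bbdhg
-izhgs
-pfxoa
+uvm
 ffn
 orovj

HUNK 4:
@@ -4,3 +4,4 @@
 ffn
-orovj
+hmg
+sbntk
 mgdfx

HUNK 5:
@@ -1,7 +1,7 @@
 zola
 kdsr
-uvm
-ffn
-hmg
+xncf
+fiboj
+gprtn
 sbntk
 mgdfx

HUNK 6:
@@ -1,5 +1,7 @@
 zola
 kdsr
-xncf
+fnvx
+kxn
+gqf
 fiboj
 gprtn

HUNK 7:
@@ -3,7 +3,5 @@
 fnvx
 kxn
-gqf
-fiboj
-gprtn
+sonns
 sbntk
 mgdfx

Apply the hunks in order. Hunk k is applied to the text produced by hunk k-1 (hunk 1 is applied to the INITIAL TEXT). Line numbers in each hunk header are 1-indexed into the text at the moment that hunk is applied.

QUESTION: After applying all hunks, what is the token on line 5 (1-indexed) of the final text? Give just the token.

Answer: sonns

Derivation:
Hunk 1: at line 2 remove [raomw,fqic] add [mifm,pgcxv] -> 8 lines: zola ntg mifm pgcxv pfxoa ffn orovj mgdfx
Hunk 2: at line 1 remove [ntg,mifm,pgcxv] add [kdsr,bbdhg,izhgs] -> 8 lines: zola kdsr bbdhg izhgs pfxoa ffn orovj mgdfx
Hunk 3: at line 1 remove [bbdhg,izhgs,pfxoa] add [uvm] -> 6 lines: zola kdsr uvm ffn orovj mgdfx
Hunk 4: at line 4 remove [orovj] add [hmg,sbntk] -> 7 lines: zola kdsr uvm ffn hmg sbntk mgdfx
Hunk 5: at line 1 remove [uvm,ffn,hmg] add [xncf,fiboj,gprtn] -> 7 lines: zola kdsr xncf fiboj gprtn sbntk mgdfx
Hunk 6: at line 1 remove [xncf] add [fnvx,kxn,gqf] -> 9 lines: zola kdsr fnvx kxn gqf fiboj gprtn sbntk mgdfx
Hunk 7: at line 3 remove [gqf,fiboj,gprtn] add [sonns] -> 7 lines: zola kdsr fnvx kxn sonns sbntk mgdfx
Final line 5: sonns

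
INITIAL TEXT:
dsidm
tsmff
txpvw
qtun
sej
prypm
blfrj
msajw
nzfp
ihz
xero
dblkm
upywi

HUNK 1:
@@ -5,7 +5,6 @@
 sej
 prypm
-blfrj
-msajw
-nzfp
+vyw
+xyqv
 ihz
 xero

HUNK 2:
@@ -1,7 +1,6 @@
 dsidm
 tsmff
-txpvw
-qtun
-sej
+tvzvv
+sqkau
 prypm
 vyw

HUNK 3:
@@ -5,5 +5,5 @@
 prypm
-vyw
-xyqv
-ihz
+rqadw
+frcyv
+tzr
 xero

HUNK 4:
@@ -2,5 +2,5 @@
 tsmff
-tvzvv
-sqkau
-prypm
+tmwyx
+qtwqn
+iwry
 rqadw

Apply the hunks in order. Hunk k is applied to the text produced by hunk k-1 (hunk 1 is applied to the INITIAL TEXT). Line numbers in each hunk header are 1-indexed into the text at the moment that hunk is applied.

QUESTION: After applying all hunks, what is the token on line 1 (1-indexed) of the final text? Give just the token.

Answer: dsidm

Derivation:
Hunk 1: at line 5 remove [blfrj,msajw,nzfp] add [vyw,xyqv] -> 12 lines: dsidm tsmff txpvw qtun sej prypm vyw xyqv ihz xero dblkm upywi
Hunk 2: at line 1 remove [txpvw,qtun,sej] add [tvzvv,sqkau] -> 11 lines: dsidm tsmff tvzvv sqkau prypm vyw xyqv ihz xero dblkm upywi
Hunk 3: at line 5 remove [vyw,xyqv,ihz] add [rqadw,frcyv,tzr] -> 11 lines: dsidm tsmff tvzvv sqkau prypm rqadw frcyv tzr xero dblkm upywi
Hunk 4: at line 2 remove [tvzvv,sqkau,prypm] add [tmwyx,qtwqn,iwry] -> 11 lines: dsidm tsmff tmwyx qtwqn iwry rqadw frcyv tzr xero dblkm upywi
Final line 1: dsidm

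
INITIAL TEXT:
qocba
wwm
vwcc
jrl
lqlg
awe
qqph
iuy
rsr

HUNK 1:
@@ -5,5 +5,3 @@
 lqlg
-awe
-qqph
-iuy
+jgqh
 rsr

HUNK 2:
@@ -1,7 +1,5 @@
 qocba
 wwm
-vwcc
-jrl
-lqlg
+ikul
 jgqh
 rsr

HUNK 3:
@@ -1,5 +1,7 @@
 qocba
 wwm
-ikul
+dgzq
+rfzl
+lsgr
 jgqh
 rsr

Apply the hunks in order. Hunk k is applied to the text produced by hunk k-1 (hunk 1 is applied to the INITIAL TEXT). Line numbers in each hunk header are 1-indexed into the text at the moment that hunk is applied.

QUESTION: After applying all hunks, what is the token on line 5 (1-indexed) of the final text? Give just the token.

Answer: lsgr

Derivation:
Hunk 1: at line 5 remove [awe,qqph,iuy] add [jgqh] -> 7 lines: qocba wwm vwcc jrl lqlg jgqh rsr
Hunk 2: at line 1 remove [vwcc,jrl,lqlg] add [ikul] -> 5 lines: qocba wwm ikul jgqh rsr
Hunk 3: at line 1 remove [ikul] add [dgzq,rfzl,lsgr] -> 7 lines: qocba wwm dgzq rfzl lsgr jgqh rsr
Final line 5: lsgr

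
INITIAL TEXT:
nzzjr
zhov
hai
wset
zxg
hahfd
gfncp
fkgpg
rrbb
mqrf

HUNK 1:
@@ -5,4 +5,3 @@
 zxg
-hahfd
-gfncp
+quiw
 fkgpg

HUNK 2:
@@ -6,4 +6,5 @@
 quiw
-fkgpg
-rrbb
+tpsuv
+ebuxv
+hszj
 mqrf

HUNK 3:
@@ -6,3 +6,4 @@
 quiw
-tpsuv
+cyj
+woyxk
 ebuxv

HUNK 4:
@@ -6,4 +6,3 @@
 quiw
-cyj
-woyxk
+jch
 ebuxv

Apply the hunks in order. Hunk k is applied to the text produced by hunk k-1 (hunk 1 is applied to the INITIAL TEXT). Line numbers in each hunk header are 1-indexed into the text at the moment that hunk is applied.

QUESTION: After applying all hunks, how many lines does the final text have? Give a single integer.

Hunk 1: at line 5 remove [hahfd,gfncp] add [quiw] -> 9 lines: nzzjr zhov hai wset zxg quiw fkgpg rrbb mqrf
Hunk 2: at line 6 remove [fkgpg,rrbb] add [tpsuv,ebuxv,hszj] -> 10 lines: nzzjr zhov hai wset zxg quiw tpsuv ebuxv hszj mqrf
Hunk 3: at line 6 remove [tpsuv] add [cyj,woyxk] -> 11 lines: nzzjr zhov hai wset zxg quiw cyj woyxk ebuxv hszj mqrf
Hunk 4: at line 6 remove [cyj,woyxk] add [jch] -> 10 lines: nzzjr zhov hai wset zxg quiw jch ebuxv hszj mqrf
Final line count: 10

Answer: 10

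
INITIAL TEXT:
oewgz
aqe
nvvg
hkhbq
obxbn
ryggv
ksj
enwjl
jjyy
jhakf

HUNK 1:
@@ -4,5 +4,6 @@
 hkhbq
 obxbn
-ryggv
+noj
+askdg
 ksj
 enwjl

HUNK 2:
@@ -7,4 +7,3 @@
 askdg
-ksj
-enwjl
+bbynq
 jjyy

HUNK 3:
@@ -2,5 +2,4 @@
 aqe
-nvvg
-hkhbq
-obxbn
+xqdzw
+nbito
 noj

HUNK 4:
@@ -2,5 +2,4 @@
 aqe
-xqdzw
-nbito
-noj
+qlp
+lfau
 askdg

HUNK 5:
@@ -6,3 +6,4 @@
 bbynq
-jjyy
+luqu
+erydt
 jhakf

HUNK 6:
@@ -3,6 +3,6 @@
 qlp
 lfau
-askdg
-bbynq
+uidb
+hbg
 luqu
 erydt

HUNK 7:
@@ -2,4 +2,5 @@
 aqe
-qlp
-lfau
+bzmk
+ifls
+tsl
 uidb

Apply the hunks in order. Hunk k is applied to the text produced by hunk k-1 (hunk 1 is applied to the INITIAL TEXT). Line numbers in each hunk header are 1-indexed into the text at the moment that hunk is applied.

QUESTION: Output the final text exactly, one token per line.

Answer: oewgz
aqe
bzmk
ifls
tsl
uidb
hbg
luqu
erydt
jhakf

Derivation:
Hunk 1: at line 4 remove [ryggv] add [noj,askdg] -> 11 lines: oewgz aqe nvvg hkhbq obxbn noj askdg ksj enwjl jjyy jhakf
Hunk 2: at line 7 remove [ksj,enwjl] add [bbynq] -> 10 lines: oewgz aqe nvvg hkhbq obxbn noj askdg bbynq jjyy jhakf
Hunk 3: at line 2 remove [nvvg,hkhbq,obxbn] add [xqdzw,nbito] -> 9 lines: oewgz aqe xqdzw nbito noj askdg bbynq jjyy jhakf
Hunk 4: at line 2 remove [xqdzw,nbito,noj] add [qlp,lfau] -> 8 lines: oewgz aqe qlp lfau askdg bbynq jjyy jhakf
Hunk 5: at line 6 remove [jjyy] add [luqu,erydt] -> 9 lines: oewgz aqe qlp lfau askdg bbynq luqu erydt jhakf
Hunk 6: at line 3 remove [askdg,bbynq] add [uidb,hbg] -> 9 lines: oewgz aqe qlp lfau uidb hbg luqu erydt jhakf
Hunk 7: at line 2 remove [qlp,lfau] add [bzmk,ifls,tsl] -> 10 lines: oewgz aqe bzmk ifls tsl uidb hbg luqu erydt jhakf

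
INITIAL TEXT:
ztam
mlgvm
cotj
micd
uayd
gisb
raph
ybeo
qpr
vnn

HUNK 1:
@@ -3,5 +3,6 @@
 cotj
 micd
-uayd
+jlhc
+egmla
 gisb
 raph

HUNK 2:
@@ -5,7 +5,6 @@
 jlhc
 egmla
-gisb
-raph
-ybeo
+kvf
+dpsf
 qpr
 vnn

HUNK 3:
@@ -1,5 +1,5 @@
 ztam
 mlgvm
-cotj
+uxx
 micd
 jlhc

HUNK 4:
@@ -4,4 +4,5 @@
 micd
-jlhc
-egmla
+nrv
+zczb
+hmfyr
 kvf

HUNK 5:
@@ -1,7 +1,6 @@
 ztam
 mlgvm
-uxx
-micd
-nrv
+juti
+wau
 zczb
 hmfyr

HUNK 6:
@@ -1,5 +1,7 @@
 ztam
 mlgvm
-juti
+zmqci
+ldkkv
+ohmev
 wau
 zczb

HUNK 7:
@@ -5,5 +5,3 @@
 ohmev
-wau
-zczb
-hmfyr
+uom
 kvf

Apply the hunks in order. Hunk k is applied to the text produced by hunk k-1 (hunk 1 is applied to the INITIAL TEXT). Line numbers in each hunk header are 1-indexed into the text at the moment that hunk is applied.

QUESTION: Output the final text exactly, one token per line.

Hunk 1: at line 3 remove [uayd] add [jlhc,egmla] -> 11 lines: ztam mlgvm cotj micd jlhc egmla gisb raph ybeo qpr vnn
Hunk 2: at line 5 remove [gisb,raph,ybeo] add [kvf,dpsf] -> 10 lines: ztam mlgvm cotj micd jlhc egmla kvf dpsf qpr vnn
Hunk 3: at line 1 remove [cotj] add [uxx] -> 10 lines: ztam mlgvm uxx micd jlhc egmla kvf dpsf qpr vnn
Hunk 4: at line 4 remove [jlhc,egmla] add [nrv,zczb,hmfyr] -> 11 lines: ztam mlgvm uxx micd nrv zczb hmfyr kvf dpsf qpr vnn
Hunk 5: at line 1 remove [uxx,micd,nrv] add [juti,wau] -> 10 lines: ztam mlgvm juti wau zczb hmfyr kvf dpsf qpr vnn
Hunk 6: at line 1 remove [juti] add [zmqci,ldkkv,ohmev] -> 12 lines: ztam mlgvm zmqci ldkkv ohmev wau zczb hmfyr kvf dpsf qpr vnn
Hunk 7: at line 5 remove [wau,zczb,hmfyr] add [uom] -> 10 lines: ztam mlgvm zmqci ldkkv ohmev uom kvf dpsf qpr vnn

Answer: ztam
mlgvm
zmqci
ldkkv
ohmev
uom
kvf
dpsf
qpr
vnn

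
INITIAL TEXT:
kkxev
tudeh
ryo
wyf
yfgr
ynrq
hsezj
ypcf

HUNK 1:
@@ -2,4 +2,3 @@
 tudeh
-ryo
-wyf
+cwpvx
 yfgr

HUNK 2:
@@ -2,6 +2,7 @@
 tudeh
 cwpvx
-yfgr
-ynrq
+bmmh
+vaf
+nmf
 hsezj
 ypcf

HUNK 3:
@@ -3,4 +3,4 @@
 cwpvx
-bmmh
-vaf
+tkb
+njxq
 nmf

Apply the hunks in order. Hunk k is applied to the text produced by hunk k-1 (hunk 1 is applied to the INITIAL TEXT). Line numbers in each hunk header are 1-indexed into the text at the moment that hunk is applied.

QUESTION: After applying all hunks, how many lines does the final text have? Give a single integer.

Answer: 8

Derivation:
Hunk 1: at line 2 remove [ryo,wyf] add [cwpvx] -> 7 lines: kkxev tudeh cwpvx yfgr ynrq hsezj ypcf
Hunk 2: at line 2 remove [yfgr,ynrq] add [bmmh,vaf,nmf] -> 8 lines: kkxev tudeh cwpvx bmmh vaf nmf hsezj ypcf
Hunk 3: at line 3 remove [bmmh,vaf] add [tkb,njxq] -> 8 lines: kkxev tudeh cwpvx tkb njxq nmf hsezj ypcf
Final line count: 8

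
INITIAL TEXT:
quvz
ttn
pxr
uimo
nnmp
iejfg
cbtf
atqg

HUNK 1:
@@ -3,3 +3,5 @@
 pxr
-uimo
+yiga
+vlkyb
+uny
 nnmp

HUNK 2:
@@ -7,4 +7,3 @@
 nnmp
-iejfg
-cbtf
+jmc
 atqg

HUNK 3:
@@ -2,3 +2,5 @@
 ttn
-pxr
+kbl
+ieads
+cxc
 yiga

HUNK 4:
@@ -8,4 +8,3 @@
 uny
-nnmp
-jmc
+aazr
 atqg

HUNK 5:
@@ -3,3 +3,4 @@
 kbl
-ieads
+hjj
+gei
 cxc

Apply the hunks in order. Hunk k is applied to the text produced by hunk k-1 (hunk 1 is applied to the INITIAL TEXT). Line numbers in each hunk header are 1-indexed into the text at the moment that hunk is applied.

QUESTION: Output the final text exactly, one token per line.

Answer: quvz
ttn
kbl
hjj
gei
cxc
yiga
vlkyb
uny
aazr
atqg

Derivation:
Hunk 1: at line 3 remove [uimo] add [yiga,vlkyb,uny] -> 10 lines: quvz ttn pxr yiga vlkyb uny nnmp iejfg cbtf atqg
Hunk 2: at line 7 remove [iejfg,cbtf] add [jmc] -> 9 lines: quvz ttn pxr yiga vlkyb uny nnmp jmc atqg
Hunk 3: at line 2 remove [pxr] add [kbl,ieads,cxc] -> 11 lines: quvz ttn kbl ieads cxc yiga vlkyb uny nnmp jmc atqg
Hunk 4: at line 8 remove [nnmp,jmc] add [aazr] -> 10 lines: quvz ttn kbl ieads cxc yiga vlkyb uny aazr atqg
Hunk 5: at line 3 remove [ieads] add [hjj,gei] -> 11 lines: quvz ttn kbl hjj gei cxc yiga vlkyb uny aazr atqg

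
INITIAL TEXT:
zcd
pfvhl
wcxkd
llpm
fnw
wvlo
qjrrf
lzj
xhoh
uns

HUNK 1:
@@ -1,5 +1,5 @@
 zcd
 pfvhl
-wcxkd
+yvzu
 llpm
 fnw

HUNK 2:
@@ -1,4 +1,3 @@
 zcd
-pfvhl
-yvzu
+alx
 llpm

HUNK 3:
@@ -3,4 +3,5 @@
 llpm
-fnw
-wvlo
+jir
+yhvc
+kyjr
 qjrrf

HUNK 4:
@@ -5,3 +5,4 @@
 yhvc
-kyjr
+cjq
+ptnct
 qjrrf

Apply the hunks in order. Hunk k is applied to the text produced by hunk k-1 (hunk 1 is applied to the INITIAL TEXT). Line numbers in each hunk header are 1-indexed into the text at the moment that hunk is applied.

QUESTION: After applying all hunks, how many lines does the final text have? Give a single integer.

Answer: 11

Derivation:
Hunk 1: at line 1 remove [wcxkd] add [yvzu] -> 10 lines: zcd pfvhl yvzu llpm fnw wvlo qjrrf lzj xhoh uns
Hunk 2: at line 1 remove [pfvhl,yvzu] add [alx] -> 9 lines: zcd alx llpm fnw wvlo qjrrf lzj xhoh uns
Hunk 3: at line 3 remove [fnw,wvlo] add [jir,yhvc,kyjr] -> 10 lines: zcd alx llpm jir yhvc kyjr qjrrf lzj xhoh uns
Hunk 4: at line 5 remove [kyjr] add [cjq,ptnct] -> 11 lines: zcd alx llpm jir yhvc cjq ptnct qjrrf lzj xhoh uns
Final line count: 11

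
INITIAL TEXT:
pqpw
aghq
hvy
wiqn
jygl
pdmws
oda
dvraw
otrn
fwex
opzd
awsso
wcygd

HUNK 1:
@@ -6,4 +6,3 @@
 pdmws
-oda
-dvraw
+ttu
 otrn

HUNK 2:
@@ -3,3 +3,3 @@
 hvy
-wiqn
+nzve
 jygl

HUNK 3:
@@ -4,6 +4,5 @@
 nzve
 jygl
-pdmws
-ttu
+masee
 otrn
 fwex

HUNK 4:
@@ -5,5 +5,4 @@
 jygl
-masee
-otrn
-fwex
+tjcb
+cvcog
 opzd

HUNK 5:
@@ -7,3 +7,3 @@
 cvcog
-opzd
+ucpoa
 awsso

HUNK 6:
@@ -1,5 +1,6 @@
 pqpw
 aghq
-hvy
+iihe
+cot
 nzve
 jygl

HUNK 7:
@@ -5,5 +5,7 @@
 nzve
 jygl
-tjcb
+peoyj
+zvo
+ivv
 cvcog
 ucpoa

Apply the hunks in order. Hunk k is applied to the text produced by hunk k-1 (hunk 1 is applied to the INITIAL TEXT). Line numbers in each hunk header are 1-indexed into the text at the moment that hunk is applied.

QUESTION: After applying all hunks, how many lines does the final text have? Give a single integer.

Answer: 13

Derivation:
Hunk 1: at line 6 remove [oda,dvraw] add [ttu] -> 12 lines: pqpw aghq hvy wiqn jygl pdmws ttu otrn fwex opzd awsso wcygd
Hunk 2: at line 3 remove [wiqn] add [nzve] -> 12 lines: pqpw aghq hvy nzve jygl pdmws ttu otrn fwex opzd awsso wcygd
Hunk 3: at line 4 remove [pdmws,ttu] add [masee] -> 11 lines: pqpw aghq hvy nzve jygl masee otrn fwex opzd awsso wcygd
Hunk 4: at line 5 remove [masee,otrn,fwex] add [tjcb,cvcog] -> 10 lines: pqpw aghq hvy nzve jygl tjcb cvcog opzd awsso wcygd
Hunk 5: at line 7 remove [opzd] add [ucpoa] -> 10 lines: pqpw aghq hvy nzve jygl tjcb cvcog ucpoa awsso wcygd
Hunk 6: at line 1 remove [hvy] add [iihe,cot] -> 11 lines: pqpw aghq iihe cot nzve jygl tjcb cvcog ucpoa awsso wcygd
Hunk 7: at line 5 remove [tjcb] add [peoyj,zvo,ivv] -> 13 lines: pqpw aghq iihe cot nzve jygl peoyj zvo ivv cvcog ucpoa awsso wcygd
Final line count: 13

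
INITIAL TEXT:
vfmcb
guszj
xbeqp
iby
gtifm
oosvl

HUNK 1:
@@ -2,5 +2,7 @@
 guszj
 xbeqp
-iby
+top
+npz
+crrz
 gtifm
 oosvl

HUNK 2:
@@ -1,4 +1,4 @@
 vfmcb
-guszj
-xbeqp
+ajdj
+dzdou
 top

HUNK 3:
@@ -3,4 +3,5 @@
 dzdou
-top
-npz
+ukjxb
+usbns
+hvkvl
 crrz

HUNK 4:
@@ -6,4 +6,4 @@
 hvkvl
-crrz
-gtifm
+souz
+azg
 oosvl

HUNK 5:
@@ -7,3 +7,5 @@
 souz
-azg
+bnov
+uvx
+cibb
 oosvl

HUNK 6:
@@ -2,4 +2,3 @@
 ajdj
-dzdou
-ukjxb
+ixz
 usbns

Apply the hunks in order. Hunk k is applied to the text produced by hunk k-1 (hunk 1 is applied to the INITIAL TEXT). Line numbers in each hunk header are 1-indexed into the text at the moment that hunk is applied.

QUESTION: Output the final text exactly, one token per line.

Answer: vfmcb
ajdj
ixz
usbns
hvkvl
souz
bnov
uvx
cibb
oosvl

Derivation:
Hunk 1: at line 2 remove [iby] add [top,npz,crrz] -> 8 lines: vfmcb guszj xbeqp top npz crrz gtifm oosvl
Hunk 2: at line 1 remove [guszj,xbeqp] add [ajdj,dzdou] -> 8 lines: vfmcb ajdj dzdou top npz crrz gtifm oosvl
Hunk 3: at line 3 remove [top,npz] add [ukjxb,usbns,hvkvl] -> 9 lines: vfmcb ajdj dzdou ukjxb usbns hvkvl crrz gtifm oosvl
Hunk 4: at line 6 remove [crrz,gtifm] add [souz,azg] -> 9 lines: vfmcb ajdj dzdou ukjxb usbns hvkvl souz azg oosvl
Hunk 5: at line 7 remove [azg] add [bnov,uvx,cibb] -> 11 lines: vfmcb ajdj dzdou ukjxb usbns hvkvl souz bnov uvx cibb oosvl
Hunk 6: at line 2 remove [dzdou,ukjxb] add [ixz] -> 10 lines: vfmcb ajdj ixz usbns hvkvl souz bnov uvx cibb oosvl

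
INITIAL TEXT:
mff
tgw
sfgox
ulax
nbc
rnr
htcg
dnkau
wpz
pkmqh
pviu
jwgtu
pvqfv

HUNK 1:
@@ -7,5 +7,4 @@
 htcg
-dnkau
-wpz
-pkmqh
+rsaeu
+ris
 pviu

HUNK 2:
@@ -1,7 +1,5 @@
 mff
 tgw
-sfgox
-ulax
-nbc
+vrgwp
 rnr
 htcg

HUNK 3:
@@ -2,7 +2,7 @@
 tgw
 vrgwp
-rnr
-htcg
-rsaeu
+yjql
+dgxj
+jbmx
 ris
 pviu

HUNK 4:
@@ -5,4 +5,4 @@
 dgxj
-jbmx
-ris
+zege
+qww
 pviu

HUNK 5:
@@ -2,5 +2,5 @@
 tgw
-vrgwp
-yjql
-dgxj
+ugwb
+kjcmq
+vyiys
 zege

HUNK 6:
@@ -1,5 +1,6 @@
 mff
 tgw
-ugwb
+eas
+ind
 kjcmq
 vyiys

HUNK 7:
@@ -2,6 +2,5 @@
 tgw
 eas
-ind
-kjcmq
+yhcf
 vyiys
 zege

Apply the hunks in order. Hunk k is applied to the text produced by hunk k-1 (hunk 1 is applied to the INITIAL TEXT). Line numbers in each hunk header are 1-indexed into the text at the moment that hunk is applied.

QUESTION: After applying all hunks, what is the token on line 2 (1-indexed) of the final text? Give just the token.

Answer: tgw

Derivation:
Hunk 1: at line 7 remove [dnkau,wpz,pkmqh] add [rsaeu,ris] -> 12 lines: mff tgw sfgox ulax nbc rnr htcg rsaeu ris pviu jwgtu pvqfv
Hunk 2: at line 1 remove [sfgox,ulax,nbc] add [vrgwp] -> 10 lines: mff tgw vrgwp rnr htcg rsaeu ris pviu jwgtu pvqfv
Hunk 3: at line 2 remove [rnr,htcg,rsaeu] add [yjql,dgxj,jbmx] -> 10 lines: mff tgw vrgwp yjql dgxj jbmx ris pviu jwgtu pvqfv
Hunk 4: at line 5 remove [jbmx,ris] add [zege,qww] -> 10 lines: mff tgw vrgwp yjql dgxj zege qww pviu jwgtu pvqfv
Hunk 5: at line 2 remove [vrgwp,yjql,dgxj] add [ugwb,kjcmq,vyiys] -> 10 lines: mff tgw ugwb kjcmq vyiys zege qww pviu jwgtu pvqfv
Hunk 6: at line 1 remove [ugwb] add [eas,ind] -> 11 lines: mff tgw eas ind kjcmq vyiys zege qww pviu jwgtu pvqfv
Hunk 7: at line 2 remove [ind,kjcmq] add [yhcf] -> 10 lines: mff tgw eas yhcf vyiys zege qww pviu jwgtu pvqfv
Final line 2: tgw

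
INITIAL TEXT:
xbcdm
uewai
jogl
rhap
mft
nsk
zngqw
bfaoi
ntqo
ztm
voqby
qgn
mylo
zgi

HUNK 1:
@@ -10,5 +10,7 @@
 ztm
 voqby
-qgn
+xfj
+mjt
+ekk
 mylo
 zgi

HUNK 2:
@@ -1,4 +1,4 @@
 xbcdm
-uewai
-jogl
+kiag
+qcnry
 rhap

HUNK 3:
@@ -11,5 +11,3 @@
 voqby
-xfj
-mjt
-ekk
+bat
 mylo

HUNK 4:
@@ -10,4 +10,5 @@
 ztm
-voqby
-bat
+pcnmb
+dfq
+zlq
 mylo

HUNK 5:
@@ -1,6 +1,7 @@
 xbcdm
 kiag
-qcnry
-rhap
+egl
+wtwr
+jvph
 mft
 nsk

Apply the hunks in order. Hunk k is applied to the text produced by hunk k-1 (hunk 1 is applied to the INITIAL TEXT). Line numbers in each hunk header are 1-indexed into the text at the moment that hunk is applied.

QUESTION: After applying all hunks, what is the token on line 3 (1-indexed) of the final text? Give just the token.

Hunk 1: at line 10 remove [qgn] add [xfj,mjt,ekk] -> 16 lines: xbcdm uewai jogl rhap mft nsk zngqw bfaoi ntqo ztm voqby xfj mjt ekk mylo zgi
Hunk 2: at line 1 remove [uewai,jogl] add [kiag,qcnry] -> 16 lines: xbcdm kiag qcnry rhap mft nsk zngqw bfaoi ntqo ztm voqby xfj mjt ekk mylo zgi
Hunk 3: at line 11 remove [xfj,mjt,ekk] add [bat] -> 14 lines: xbcdm kiag qcnry rhap mft nsk zngqw bfaoi ntqo ztm voqby bat mylo zgi
Hunk 4: at line 10 remove [voqby,bat] add [pcnmb,dfq,zlq] -> 15 lines: xbcdm kiag qcnry rhap mft nsk zngqw bfaoi ntqo ztm pcnmb dfq zlq mylo zgi
Hunk 5: at line 1 remove [qcnry,rhap] add [egl,wtwr,jvph] -> 16 lines: xbcdm kiag egl wtwr jvph mft nsk zngqw bfaoi ntqo ztm pcnmb dfq zlq mylo zgi
Final line 3: egl

Answer: egl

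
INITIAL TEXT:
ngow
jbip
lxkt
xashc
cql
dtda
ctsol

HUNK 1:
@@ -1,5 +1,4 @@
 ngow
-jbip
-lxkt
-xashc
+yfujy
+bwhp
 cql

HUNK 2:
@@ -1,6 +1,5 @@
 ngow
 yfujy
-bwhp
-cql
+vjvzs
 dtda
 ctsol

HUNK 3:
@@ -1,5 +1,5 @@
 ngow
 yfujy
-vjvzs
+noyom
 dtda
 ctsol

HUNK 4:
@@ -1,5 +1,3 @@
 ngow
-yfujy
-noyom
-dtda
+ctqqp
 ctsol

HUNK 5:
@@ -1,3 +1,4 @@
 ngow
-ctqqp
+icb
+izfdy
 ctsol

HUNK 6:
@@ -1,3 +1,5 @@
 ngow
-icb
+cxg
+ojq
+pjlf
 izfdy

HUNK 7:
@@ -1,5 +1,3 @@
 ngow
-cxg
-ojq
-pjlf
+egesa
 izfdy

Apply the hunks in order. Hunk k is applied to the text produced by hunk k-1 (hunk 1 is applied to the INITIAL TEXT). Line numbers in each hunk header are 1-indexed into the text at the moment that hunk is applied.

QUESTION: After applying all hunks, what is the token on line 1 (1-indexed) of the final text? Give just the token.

Answer: ngow

Derivation:
Hunk 1: at line 1 remove [jbip,lxkt,xashc] add [yfujy,bwhp] -> 6 lines: ngow yfujy bwhp cql dtda ctsol
Hunk 2: at line 1 remove [bwhp,cql] add [vjvzs] -> 5 lines: ngow yfujy vjvzs dtda ctsol
Hunk 3: at line 1 remove [vjvzs] add [noyom] -> 5 lines: ngow yfujy noyom dtda ctsol
Hunk 4: at line 1 remove [yfujy,noyom,dtda] add [ctqqp] -> 3 lines: ngow ctqqp ctsol
Hunk 5: at line 1 remove [ctqqp] add [icb,izfdy] -> 4 lines: ngow icb izfdy ctsol
Hunk 6: at line 1 remove [icb] add [cxg,ojq,pjlf] -> 6 lines: ngow cxg ojq pjlf izfdy ctsol
Hunk 7: at line 1 remove [cxg,ojq,pjlf] add [egesa] -> 4 lines: ngow egesa izfdy ctsol
Final line 1: ngow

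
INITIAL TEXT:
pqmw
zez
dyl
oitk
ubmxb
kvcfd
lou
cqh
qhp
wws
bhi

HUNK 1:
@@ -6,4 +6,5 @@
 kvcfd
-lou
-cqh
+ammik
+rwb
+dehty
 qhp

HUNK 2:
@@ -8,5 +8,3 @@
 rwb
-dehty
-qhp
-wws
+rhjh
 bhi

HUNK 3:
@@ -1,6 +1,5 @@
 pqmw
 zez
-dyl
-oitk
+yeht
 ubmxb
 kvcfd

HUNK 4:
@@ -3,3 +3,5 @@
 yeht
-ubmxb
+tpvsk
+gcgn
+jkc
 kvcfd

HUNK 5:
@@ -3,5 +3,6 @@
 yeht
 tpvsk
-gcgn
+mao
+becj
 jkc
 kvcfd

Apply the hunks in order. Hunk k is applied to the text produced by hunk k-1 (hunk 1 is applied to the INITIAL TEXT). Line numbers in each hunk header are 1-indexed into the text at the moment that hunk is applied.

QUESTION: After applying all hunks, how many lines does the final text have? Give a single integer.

Hunk 1: at line 6 remove [lou,cqh] add [ammik,rwb,dehty] -> 12 lines: pqmw zez dyl oitk ubmxb kvcfd ammik rwb dehty qhp wws bhi
Hunk 2: at line 8 remove [dehty,qhp,wws] add [rhjh] -> 10 lines: pqmw zez dyl oitk ubmxb kvcfd ammik rwb rhjh bhi
Hunk 3: at line 1 remove [dyl,oitk] add [yeht] -> 9 lines: pqmw zez yeht ubmxb kvcfd ammik rwb rhjh bhi
Hunk 4: at line 3 remove [ubmxb] add [tpvsk,gcgn,jkc] -> 11 lines: pqmw zez yeht tpvsk gcgn jkc kvcfd ammik rwb rhjh bhi
Hunk 5: at line 3 remove [gcgn] add [mao,becj] -> 12 lines: pqmw zez yeht tpvsk mao becj jkc kvcfd ammik rwb rhjh bhi
Final line count: 12

Answer: 12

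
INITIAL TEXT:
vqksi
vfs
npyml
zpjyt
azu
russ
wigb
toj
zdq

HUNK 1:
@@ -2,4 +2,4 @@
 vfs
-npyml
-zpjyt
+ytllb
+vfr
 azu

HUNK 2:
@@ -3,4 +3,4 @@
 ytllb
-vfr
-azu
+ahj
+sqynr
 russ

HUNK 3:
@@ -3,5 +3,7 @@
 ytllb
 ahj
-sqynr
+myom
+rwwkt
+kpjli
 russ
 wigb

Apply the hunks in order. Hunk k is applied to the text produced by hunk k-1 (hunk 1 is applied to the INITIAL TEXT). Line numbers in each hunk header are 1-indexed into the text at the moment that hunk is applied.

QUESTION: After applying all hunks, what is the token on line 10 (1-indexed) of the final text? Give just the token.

Answer: toj

Derivation:
Hunk 1: at line 2 remove [npyml,zpjyt] add [ytllb,vfr] -> 9 lines: vqksi vfs ytllb vfr azu russ wigb toj zdq
Hunk 2: at line 3 remove [vfr,azu] add [ahj,sqynr] -> 9 lines: vqksi vfs ytllb ahj sqynr russ wigb toj zdq
Hunk 3: at line 3 remove [sqynr] add [myom,rwwkt,kpjli] -> 11 lines: vqksi vfs ytllb ahj myom rwwkt kpjli russ wigb toj zdq
Final line 10: toj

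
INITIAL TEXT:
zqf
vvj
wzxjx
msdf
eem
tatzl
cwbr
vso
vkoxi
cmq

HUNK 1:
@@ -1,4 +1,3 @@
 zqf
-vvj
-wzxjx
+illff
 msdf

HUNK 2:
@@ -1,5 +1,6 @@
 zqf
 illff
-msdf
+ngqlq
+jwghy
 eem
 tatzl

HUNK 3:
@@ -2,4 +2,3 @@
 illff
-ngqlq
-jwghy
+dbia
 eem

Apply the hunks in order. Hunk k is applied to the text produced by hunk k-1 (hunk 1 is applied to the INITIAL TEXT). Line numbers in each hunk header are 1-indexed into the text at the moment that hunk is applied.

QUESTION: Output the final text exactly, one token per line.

Hunk 1: at line 1 remove [vvj,wzxjx] add [illff] -> 9 lines: zqf illff msdf eem tatzl cwbr vso vkoxi cmq
Hunk 2: at line 1 remove [msdf] add [ngqlq,jwghy] -> 10 lines: zqf illff ngqlq jwghy eem tatzl cwbr vso vkoxi cmq
Hunk 3: at line 2 remove [ngqlq,jwghy] add [dbia] -> 9 lines: zqf illff dbia eem tatzl cwbr vso vkoxi cmq

Answer: zqf
illff
dbia
eem
tatzl
cwbr
vso
vkoxi
cmq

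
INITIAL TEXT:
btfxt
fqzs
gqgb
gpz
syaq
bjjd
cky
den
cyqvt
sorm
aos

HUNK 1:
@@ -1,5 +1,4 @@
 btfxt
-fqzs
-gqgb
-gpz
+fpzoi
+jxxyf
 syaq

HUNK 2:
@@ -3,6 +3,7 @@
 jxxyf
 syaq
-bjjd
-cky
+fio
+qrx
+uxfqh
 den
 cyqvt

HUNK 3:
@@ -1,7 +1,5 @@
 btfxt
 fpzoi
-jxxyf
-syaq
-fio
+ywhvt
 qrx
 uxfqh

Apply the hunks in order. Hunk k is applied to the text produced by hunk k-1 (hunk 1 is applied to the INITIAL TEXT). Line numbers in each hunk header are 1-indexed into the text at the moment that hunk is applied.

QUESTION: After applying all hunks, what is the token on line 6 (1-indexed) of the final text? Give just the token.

Hunk 1: at line 1 remove [fqzs,gqgb,gpz] add [fpzoi,jxxyf] -> 10 lines: btfxt fpzoi jxxyf syaq bjjd cky den cyqvt sorm aos
Hunk 2: at line 3 remove [bjjd,cky] add [fio,qrx,uxfqh] -> 11 lines: btfxt fpzoi jxxyf syaq fio qrx uxfqh den cyqvt sorm aos
Hunk 3: at line 1 remove [jxxyf,syaq,fio] add [ywhvt] -> 9 lines: btfxt fpzoi ywhvt qrx uxfqh den cyqvt sorm aos
Final line 6: den

Answer: den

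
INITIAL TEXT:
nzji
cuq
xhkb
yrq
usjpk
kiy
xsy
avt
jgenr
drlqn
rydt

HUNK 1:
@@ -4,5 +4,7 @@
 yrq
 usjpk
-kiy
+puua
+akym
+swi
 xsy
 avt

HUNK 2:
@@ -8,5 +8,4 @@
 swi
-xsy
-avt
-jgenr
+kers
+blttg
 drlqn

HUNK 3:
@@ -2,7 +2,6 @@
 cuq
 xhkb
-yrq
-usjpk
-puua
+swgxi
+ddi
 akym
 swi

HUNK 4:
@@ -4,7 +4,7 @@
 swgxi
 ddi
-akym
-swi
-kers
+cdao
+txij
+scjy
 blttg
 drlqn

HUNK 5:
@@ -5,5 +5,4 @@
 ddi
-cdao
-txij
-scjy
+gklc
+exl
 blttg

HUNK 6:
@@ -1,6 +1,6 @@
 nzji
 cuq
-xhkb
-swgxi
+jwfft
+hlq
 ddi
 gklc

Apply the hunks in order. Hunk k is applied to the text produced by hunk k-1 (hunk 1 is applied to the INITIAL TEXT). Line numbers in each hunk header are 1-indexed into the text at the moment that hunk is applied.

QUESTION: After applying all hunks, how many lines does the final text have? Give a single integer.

Answer: 10

Derivation:
Hunk 1: at line 4 remove [kiy] add [puua,akym,swi] -> 13 lines: nzji cuq xhkb yrq usjpk puua akym swi xsy avt jgenr drlqn rydt
Hunk 2: at line 8 remove [xsy,avt,jgenr] add [kers,blttg] -> 12 lines: nzji cuq xhkb yrq usjpk puua akym swi kers blttg drlqn rydt
Hunk 3: at line 2 remove [yrq,usjpk,puua] add [swgxi,ddi] -> 11 lines: nzji cuq xhkb swgxi ddi akym swi kers blttg drlqn rydt
Hunk 4: at line 4 remove [akym,swi,kers] add [cdao,txij,scjy] -> 11 lines: nzji cuq xhkb swgxi ddi cdao txij scjy blttg drlqn rydt
Hunk 5: at line 5 remove [cdao,txij,scjy] add [gklc,exl] -> 10 lines: nzji cuq xhkb swgxi ddi gklc exl blttg drlqn rydt
Hunk 6: at line 1 remove [xhkb,swgxi] add [jwfft,hlq] -> 10 lines: nzji cuq jwfft hlq ddi gklc exl blttg drlqn rydt
Final line count: 10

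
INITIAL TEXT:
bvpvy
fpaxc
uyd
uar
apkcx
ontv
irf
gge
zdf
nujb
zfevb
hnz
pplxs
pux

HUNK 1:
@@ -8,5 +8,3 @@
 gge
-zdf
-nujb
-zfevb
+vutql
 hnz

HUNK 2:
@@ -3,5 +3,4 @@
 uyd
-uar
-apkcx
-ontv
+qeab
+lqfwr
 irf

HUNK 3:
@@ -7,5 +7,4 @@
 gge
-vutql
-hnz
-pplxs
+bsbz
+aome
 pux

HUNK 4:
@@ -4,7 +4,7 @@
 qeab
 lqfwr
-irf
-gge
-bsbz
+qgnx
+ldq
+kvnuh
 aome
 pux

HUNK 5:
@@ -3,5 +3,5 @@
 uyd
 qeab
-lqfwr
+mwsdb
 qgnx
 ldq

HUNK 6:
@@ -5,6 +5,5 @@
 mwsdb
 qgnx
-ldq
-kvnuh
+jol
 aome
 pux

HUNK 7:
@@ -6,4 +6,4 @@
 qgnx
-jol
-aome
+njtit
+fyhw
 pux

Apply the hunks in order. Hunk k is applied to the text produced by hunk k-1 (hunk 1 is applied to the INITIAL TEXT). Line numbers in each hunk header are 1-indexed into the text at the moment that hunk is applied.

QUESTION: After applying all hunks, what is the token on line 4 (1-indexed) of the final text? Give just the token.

Answer: qeab

Derivation:
Hunk 1: at line 8 remove [zdf,nujb,zfevb] add [vutql] -> 12 lines: bvpvy fpaxc uyd uar apkcx ontv irf gge vutql hnz pplxs pux
Hunk 2: at line 3 remove [uar,apkcx,ontv] add [qeab,lqfwr] -> 11 lines: bvpvy fpaxc uyd qeab lqfwr irf gge vutql hnz pplxs pux
Hunk 3: at line 7 remove [vutql,hnz,pplxs] add [bsbz,aome] -> 10 lines: bvpvy fpaxc uyd qeab lqfwr irf gge bsbz aome pux
Hunk 4: at line 4 remove [irf,gge,bsbz] add [qgnx,ldq,kvnuh] -> 10 lines: bvpvy fpaxc uyd qeab lqfwr qgnx ldq kvnuh aome pux
Hunk 5: at line 3 remove [lqfwr] add [mwsdb] -> 10 lines: bvpvy fpaxc uyd qeab mwsdb qgnx ldq kvnuh aome pux
Hunk 6: at line 5 remove [ldq,kvnuh] add [jol] -> 9 lines: bvpvy fpaxc uyd qeab mwsdb qgnx jol aome pux
Hunk 7: at line 6 remove [jol,aome] add [njtit,fyhw] -> 9 lines: bvpvy fpaxc uyd qeab mwsdb qgnx njtit fyhw pux
Final line 4: qeab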